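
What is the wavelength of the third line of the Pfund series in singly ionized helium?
934.6309 nm

The lines of a series are numbered from the longest wavelength (smallest ΔE) outward; the third line is the transition from n = n_f + 3 to n_f.
The Pfund series has all transitions ending at n_f = 5.

For He⁺ (Z = 2), the third line (γ-line) is the jump from n = 8 to n = 5:
E_8 = -13.6057 × 2² / 8² = -0.85035625 eV
E_5 = -13.6057 × 2² / 5² = -2.17691200 eV
ΔE = E_8 - E_5 = 1.32655575 eV

λ = hc/E = 1239.84 eV·nm / 1.32655575 eV
λ = 934.6309 nm

This is the γ-line of the Pfund series in He⁺.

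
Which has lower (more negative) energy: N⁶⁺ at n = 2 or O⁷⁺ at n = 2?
O⁷⁺ at n = 2 (E = -217.69 eV)

Using E_n = -13.6057 Z² / n² eV:

N⁶⁺ (Z = 7) at n = 2:
E = -13.6057 × 7² / 2² = -13.6057 × 49 / 4 = -166.66983 eV

O⁷⁺ (Z = 8) at n = 2:
E = -13.6057 × 8² / 2² = -13.6057 × 64 / 4 = -217.69120 eV

Since -217.69120 eV < -166.66983 eV,
O⁷⁺ at n = 2 is more tightly bound (requires more energy to ionize).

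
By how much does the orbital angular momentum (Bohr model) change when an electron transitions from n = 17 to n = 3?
1.4764e-33 J·s (or 14ℏ)

In the Bohr model, L_n = nℏ where ℏ = 1.054572e-34 J·s.

L_17 = 17ℏ = 1.792772e-33 J·s
L_3 = 3ℏ = 3.163716e-34 J·s

ΔL = L_17 - L_3 = (17 - 3)ℏ = 14ℏ
ΔL = 14 × 1.054572e-34 J·s = 1.4764e-33 J·s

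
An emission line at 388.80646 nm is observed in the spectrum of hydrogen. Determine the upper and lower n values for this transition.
n = 8 → n = 2

First, find the photon energy from the wavelength (hc = 1239.84 eV·nm):
E = hc/λ = 1239.84 eV·nm / 388.80646 nm = 3.1888359 eV

The energy levels of hydrogen satisfy E_n = -13.6057 / n² eV, so an emission n_i → n_f releases
ΔE = 13.6057 × (1/n_f² − 1/n_i²) eV.

Setting ΔE equal to the photon energy:
1/n_f² − 1/n_i² = 3.1888359 / 13.6057 = 0.23437500

Since 1/n_i² must be positive, we need 1/n_f² > 0.23437500, i.e. n_f ≤ 2. For each allowed n_f, solve n_i = (1/n_f² − 0.23437500)^(−1/2) and check whether it is a whole number:
  n_f = 1: 1/n_i² = 1.00000000 − 0.23437500 = 0.76562500 → n_i = 1.143  (not an integer) ✗
  n_f = 2: 1/n_i² = 0.25000000 − 0.23437500 = 0.01562500 → n_i = 8.000  → integer, n_i = 8 ✓

Only n_f = 2 gives an integer upper level, n_i = 8.

The transition is from n = 8 to n = 2 (emission).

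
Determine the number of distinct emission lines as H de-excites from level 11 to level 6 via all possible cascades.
15

The electron can occupy levels n = 6, 7, ..., 11 during de-excitation — that is m = 11 - 6 + 1 = 6 distinct levels.

The number of distinct spectral lines equals the number of ways to choose 2 of these m levels (each pair gives one possible emission transition):

Number of lines = m(m-1)/2 = 6×5/2 = 15

These correspond to all possible transitions between the 6 levels:
11 → 10, 11 → 9, 11 → 8, 11 → 7, 11 → 6, 10 → 9, 10 → 8, 10 → 7...

Each transition produces a photon with a unique energy (and thus wavelength). This count does not depend on Z.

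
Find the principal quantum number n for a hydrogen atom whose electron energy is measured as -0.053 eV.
n = 16

The exact energy levels follow E_n = -13.6057 eV / n².

The measured value (-0.053 eV) is reported to only 2 significant figures, so we must test candidate n values and see which one matches to that precision.

Candidate energies:
  n = 14:  E = -13.6057/14² = -0.06942 eV
  n = 15:  E = -13.6057/15² = -0.06047 eV
  n = 16:  E = -13.6057/16² = -0.05315 eV  ← matches
  n = 17:  E = -13.6057/17² = -0.04708 eV
  n = 18:  E = -13.6057/18² = -0.04199 eV

Checking against the measurement of -0.053 eV (2 sig figs), only n = 16 agrees:
E_16 = -0.05315 eV, which rounds to -0.053 eV ✓

Therefore n = 16.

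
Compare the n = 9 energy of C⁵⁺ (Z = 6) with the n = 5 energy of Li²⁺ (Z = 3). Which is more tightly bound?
C⁵⁺ at n = 9 (E = -6.046978 eV)

Using E_n = -13.6057 Z² / n² eV:

C⁵⁺ (Z = 6) at n = 9:
E = -13.6057 × 6² / 9² = -13.6057 × 36 / 81 = -6.046977778 eV

Li²⁺ (Z = 3) at n = 5:
E = -13.6057 × 3² / 5² = -13.6057 × 9 / 25 = -4.898052000 eV

Since -6.046977778 eV < -4.898052000 eV,
C⁵⁺ at n = 9 is more tightly bound (requires more energy to ionize).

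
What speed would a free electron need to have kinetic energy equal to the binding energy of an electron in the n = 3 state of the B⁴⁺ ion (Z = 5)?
3.646e+06 m/s (or 1.22% of c)

The binding energy at n = 3 for B⁴⁺ is:
E_3 = -13.6057 × 5²/3² = -37.79361 eV
|E_3| = 37.79361 eV

Convert to Joules:
KE = 37.79361 eV × (1.602177 × 10⁻¹⁹ J/eV) = 6.05521e-18 J

Using KE = ½mv²:
v = √(2·KE/m_e)
v = √(2 × 6.05521e-18 J / 9.10938 × 10⁻³¹ kg)
v = 3.646e+06 m/s

This is approximately 1.22% the speed of light.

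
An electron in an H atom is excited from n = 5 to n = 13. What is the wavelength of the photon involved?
2673.677 nm

First, find the transition energy using E_n = -13.6057 / n² eV:
E_5 = -13.6057 / 5² = -0.544228000 eV
E_13 = -13.6057 / 13² = -0.080507101 eV

Photon energy: |ΔE| = |E_13 - E_5| = 0.463720899 eV

Convert to wavelength using E = hc/λ with hc = 1239.84 eV·nm:
λ = hc/E = 1239.84 eV·nm / 0.463720899 eV
λ = 2673.677 nm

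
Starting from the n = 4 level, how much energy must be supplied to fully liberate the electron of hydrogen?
0.850 eV

The ionization energy is the energy needed to remove the electron completely (n → ∞).

For hydrogen, E_n = -13.6057 eV / n².

At n = 4: E_4 = -13.6057 / 4² = -0.850356 eV
At n = ∞: E_∞ = 0 eV

Ionization energy = E_∞ - E_4 = 0 - (-0.850356) = 0.850356 eV
Ionization energy ≈ 0.850 eV

This is also called the binding energy of the electron in state n = 4.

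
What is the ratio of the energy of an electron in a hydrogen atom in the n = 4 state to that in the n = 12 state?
9.000

Using E_n = -13.6057 Z² / n² eV with Z = 1:

E_4 = -13.6057 / 4² = -13.6057 / 16 = -0.850356250 eV
E_12 = -13.6057 / 12² = -13.6057 / 144 = -0.094484028 eV

The ratio is:
E_4/E_12 = (-0.850356250) / (-0.094484028)
E_4/E_12 = (-13.6057/16) / (-13.6057/144)
E_4/E_12 = 144/16
E_4/E_12 = 9.000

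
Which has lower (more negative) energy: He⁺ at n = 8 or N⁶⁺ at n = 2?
N⁶⁺ at n = 2 (E = -166.670 eV)

Using E_n = -13.6057 Z² / n² eV:

He⁺ (Z = 2) at n = 8:
E = -13.6057 × 2² / 8² = -13.6057 × 4 / 64 = -0.850356 eV

N⁶⁺ (Z = 7) at n = 2:
E = -13.6057 × 7² / 2² = -13.6057 × 49 / 4 = -166.669825 eV

Since -166.669825 eV < -0.850356 eV,
N⁶⁺ at n = 2 is more tightly bound (requires more energy to ionize).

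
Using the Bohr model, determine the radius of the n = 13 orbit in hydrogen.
8.9431 nm (or 89.4309 Å)

The Bohr radius formula is:
r_n = n² a₀ / Z

where a₀ = 0.0529177 nm is the Bohr radius.

For H (Z = 1) at n = 13:
r_13 = 13² × 0.0529177 nm / 1
r_13 = 169 × 0.0529177 nm / 1
r_13 = 8.94309 nm / 1
r_13 = 8.9431 nm

The electron orbits at approximately 8.9431 nm from the nucleus.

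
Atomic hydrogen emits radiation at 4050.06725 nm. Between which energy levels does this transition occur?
n = 5 → n = 4

First, find the photon energy from the wavelength (hc = 1239.84 eV·nm):
E = hc/λ = 1239.84 eV·nm / 4050.06725 nm = 0.30612825 eV

The energy levels of hydrogen satisfy E_n = -13.6057 / n² eV, so an emission n_i → n_f releases
ΔE = 13.6057 × (1/n_f² − 1/n_i²) eV.

Setting ΔE equal to the photon energy:
1/n_f² − 1/n_i² = 0.30612825 / 13.6057 = 0.022500000

Since 1/n_i² must be positive, we need 1/n_f² > 0.022500000, i.e. n_f ≤ 6. For each allowed n_f, solve n_i = (1/n_f² − 0.022500000)^(−1/2) and check whether it is a whole number:
  n_f = 1: 1/n_i² = 1.000000000 − 0.022500000 = 0.977500000 → n_i = 1.011  (not an integer) ✗
  n_f = 2: 1/n_i² = 0.250000000 − 0.022500000 = 0.227500000 → n_i = 2.097  (not an integer) ✗
  n_f = 3: 1/n_i² = 0.111111111 − 0.022500000 = 0.088611111 → n_i = 3.359  (not an integer) ✗
  n_f = 4: 1/n_i² = 0.062500000 − 0.022500000 = 0.040000000 → n_i = 5.000  → integer, n_i = 5 ✓
  n_f = 5: 1/n_i² = 0.040000000 − 0.022500000 = 0.017500000 → n_i = 7.559  (not an integer) ✗
  n_f = 6: 1/n_i² = 0.027777778 − 0.022500000 = 0.005277778 → n_i = 13.765  (not an integer) ✗

Only n_f = 4 gives an integer upper level, n_i = 5.

The transition is from n = 5 to n = 4 (emission).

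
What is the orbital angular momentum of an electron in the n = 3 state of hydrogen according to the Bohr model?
3.1637e-34 J·s (or 3ℏ)

In the Bohr model, angular momentum is quantized:
L = nℏ

where ℏ = h/(2π) = 1.054572e-34 J·s

For n = 3:
L = 3 × 1.054572e-34 J·s
L = 3.1637e-34 J·s

This can also be written as L = 3ℏ.
The angular momentum is an integer multiple of the reduced Planck constant.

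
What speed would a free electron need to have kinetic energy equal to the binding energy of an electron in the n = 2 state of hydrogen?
1.09e+06 m/s (or 0.365% of c)

The binding energy at n = 2 for hydrogen is:
E_2 = -13.6057/2² = -3.40143 eV
|E_2| = 3.40143 eV

Convert to Joules:
KE = 3.40143 eV × (1.602177 × 10⁻¹⁹ J/eV) = 5.4497e-19 J

Using KE = ½mv²:
v = √(2·KE/m_e)
v = √(2 × 5.4497e-19 J / 9.10938 × 10⁻³¹ kg)
v = 1.09e+06 m/s

This is approximately 0.365% the speed of light.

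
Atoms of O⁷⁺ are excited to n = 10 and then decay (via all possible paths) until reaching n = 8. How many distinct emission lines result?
3

The electron can occupy levels n = 8, 9, ..., 10 during de-excitation — that is m = 10 - 8 + 1 = 3 distinct levels.

The number of distinct spectral lines equals the number of ways to choose 2 of these m levels (each pair gives one possible emission transition):

Number of lines = m(m-1)/2 = 3×2/2 = 3

These correspond to all possible transitions between the 3 levels:
10 → 9, 10 → 8, 9 → 8

Each transition produces a photon with a unique energy (and thus wavelength). This count does not depend on Z.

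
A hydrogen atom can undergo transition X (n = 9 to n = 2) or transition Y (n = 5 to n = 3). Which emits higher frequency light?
9 → 2

Calculate the energy for each transition:

Transition 9 → 2:
ΔE₁ = |E_2 - E_9| = |-13.6057/2² - (-13.6057/9²)|
ΔE₁ = |-3.40142500 - (-0.16797160)| = 3.23345 eV

Transition 5 → 3:
ΔE₂ = |E_3 - E_5| = |-13.6057/3² - (-13.6057/5²)|
ΔE₂ = |-1.51174444 - (-0.54422800)| = 0.96752 eV

Since 3.23345 eV > 0.96752 eV, the transition 9 → 2 emits the more energetic photon.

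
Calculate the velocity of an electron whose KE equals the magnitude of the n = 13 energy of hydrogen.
1.6828e+05 m/s (or 0.056% of c)

The binding energy at n = 13 for hydrogen is:
E_13 = -13.6057/13² = -0.080507101 eV
|E_13| = 0.080507101 eV

Convert to Joules:
KE = 0.080507101 eV × (1.602177 × 10⁻¹⁹ J/eV) = 1.289866e-20 J

Using KE = ½mv²:
v = √(2·KE/m_e)
v = √(2 × 1.289866e-20 J / 9.10938 × 10⁻³¹ kg)
v = 1.6828e+05 m/s

This is approximately 0.056% the speed of light.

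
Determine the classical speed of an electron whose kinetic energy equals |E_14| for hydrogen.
1.56264e+05 m/s (or 0.0521% of c)

The binding energy at n = 14 for hydrogen is:
E_14 = -13.6057/14² = -0.0694168367 eV
|E_14| = 0.0694168367 eV

Convert to Joules:
KE = 0.0694168367 eV × (1.602177 × 10⁻¹⁹ J/eV) = 1.1121806e-20 J

Using KE = ½mv²:
v = √(2·KE/m_e)
v = √(2 × 1.1121806e-20 J / 9.10938 × 10⁻³¹ kg)
v = 1.56264e+05 m/s

This is approximately 0.0521% the speed of light.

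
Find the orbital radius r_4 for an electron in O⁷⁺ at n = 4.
0.1058 nm (or 1.0584 Å)

The Bohr radius formula is:
r_n = n² a₀ / Z

where a₀ = 0.0529177 nm is the Bohr radius.

For O⁷⁺ (Z = 8) at n = 4:
r_4 = 4² × 0.0529177 nm / 8
r_4 = 16 × 0.0529177 nm / 8
r_4 = 0.84668 nm / 8
r_4 = 0.1058 nm

The electron orbits at approximately 0.1058 nm from the nucleus.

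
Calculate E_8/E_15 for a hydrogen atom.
3.515625

Using E_n = -13.6057 Z² / n² eV with Z = 1:

E_8 = -13.6057 / 8² = -13.6057 / 64 = -0.212589062500 eV
E_15 = -13.6057 / 15² = -13.6057 / 225 = -0.060469777778 eV

The ratio is:
E_8/E_15 = (-0.212589062500) / (-0.060469777778)
E_8/E_15 = (-13.6057/64) / (-13.6057/225)
E_8/E_15 = 225/64
E_8/E_15 = 3.515625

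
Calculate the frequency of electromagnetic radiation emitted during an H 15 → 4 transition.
1.90994e+14 Hz

First, find the transition energy:
E_15 = -13.6057 / 15² = -0.060469778 eV
E_4 = -13.6057 / 4² = -0.850356250 eV
|ΔE| = |E_4 - E_15| = 0.789886472 eV

Convert to Joules: E = 0.789886472 eV × (1.602177 × 10⁻¹⁹ J/eV) = 1.2655379e-19 J

Using E = hf:
f = E/h = 1.2655379e-19 J / (6.62607 × 10⁻³⁴ J·s)
f = 1.90994e+14 Hz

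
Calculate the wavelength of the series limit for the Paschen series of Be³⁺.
51.258664 nm

The series limit corresponds to the transition from n = ∞ to n = 3.
This is the highest energy (shortest wavelength) transition in the Paschen series.

E_∞ = 0 eV
E_3 = -13.6057 × 4² / 3² = -24.18791111 eV

Energy at series limit:
ΔE = E_∞ - E_3 = 0 - (-24.18791111) = 24.18791111 eV
λ = hc/E = 1239.84 eV·nm / 24.18791111 eV = 51.258664 nm

This energy equals the ionization energy from the n = 3 state of Be³⁺.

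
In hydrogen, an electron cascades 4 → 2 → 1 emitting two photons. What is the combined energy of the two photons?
12.76 eV

The energy levels of hydrogen are E_n = -13.6057 / n² eV.

First transition (4 → 2):
ΔE₁ = |E_2 - E_4|
ΔE₁ = |-3.40142500 - (-0.85035625)| = 2.55107 eV

Second transition (2 → 1):
ΔE₂ = |E_1 - E_2|
ΔE₂ = |-13.60570000 - (-3.40142500)| = 10.20428 eV

Total energy released:
E_total = ΔE₁ + ΔE₂ = 2.55107 + 10.20428 = 12.76 eV

Note: This equals the direct transition 4 → 1: 12.76 eV ✓
Energy is conserved regardless of the path taken.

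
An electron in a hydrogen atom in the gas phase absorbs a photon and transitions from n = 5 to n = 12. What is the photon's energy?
0.449744 eV

The energy levels of a hydrogen-like atom are E_n = -13.6057 eV / n².

Energy at n = 5: E_5 = -13.6057 / 5² = -0.544228000 eV
Energy at n = 12: E_12 = -13.6057 / 12² = -0.094484028 eV

The excitation energy is the difference:
ΔE = E_12 - E_5
ΔE = -0.094484028 - (-0.544228000)
ΔE = 0.449744 eV

Since this is positive, energy must be absorbed (photon absorption).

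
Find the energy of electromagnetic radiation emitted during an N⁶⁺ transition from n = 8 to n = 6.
8.10201 eV

The energy levels are E_n = -13.6057 Z² eV / n².

Energy at n = 8: E_8 = -13.6057 × 7² / 8² = -10.41686406 eV
Energy at n = 6: E_6 = -13.6057 × 7² / 6² = -18.51886944 eV

For emission (electron falling to lower state), the photon energy is:
E_photon = E_8 - E_6 = |-10.41686406 - (-18.51886944)|
E_photon = 8.10201 eV

This energy is carried away by the emitted photon.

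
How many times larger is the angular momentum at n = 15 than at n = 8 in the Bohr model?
1.88

In the Bohr model, L_n = nℏ, so the ratio is purely the ratio of quantum numbers:

L_15/L_8 = 15ℏ / 8ℏ = 15/8 = 1.88

The angular momentum scales linearly with n.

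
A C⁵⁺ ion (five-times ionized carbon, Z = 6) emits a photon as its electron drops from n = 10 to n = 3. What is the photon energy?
49.524748 eV

The energy levels are E_n = -13.6057 Z² eV / n².

Energy at n = 10: E_10 = -13.6057 × 6² / 10² = -4.898052000 eV
Energy at n = 3: E_3 = -13.6057 × 6² / 3² = -54.422800000 eV

For emission (electron falling to lower state), the photon energy is:
E_photon = E_10 - E_3 = |-4.898052000 - (-54.422800000)|
E_photon = 49.524748 eV

This energy is carried away by the emitted photon.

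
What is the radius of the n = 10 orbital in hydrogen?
5.29177 nm (or 52.91772 Å)

The Bohr radius formula is:
r_n = n² a₀ / Z

where a₀ = 0.05291772 nm is the Bohr radius.

For H (Z = 1) at n = 10:
r_10 = 10² × 0.05291772 nm / 1
r_10 = 100 × 0.05291772 nm / 1
r_10 = 5.291772 nm / 1
r_10 = 5.29177 nm

The electron orbits at approximately 5.29177 nm from the nucleus.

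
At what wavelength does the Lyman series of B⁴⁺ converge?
3.645 nm

The series limit corresponds to the transition from n = ∞ to n = 1.
This is the highest energy (shortest wavelength) transition in the Lyman series.

E_∞ = 0 eV
E_1 = -13.6057 × 5² / 1² = -340.14250 eV

Energy at series limit:
ΔE = E_∞ - E_1 = 0 - (-340.14250) = 340.14250 eV
λ = hc/E = 1239.84 eV·nm / 340.14250 eV = 3.645 nm

This energy equals the ionization energy from the n = 1 state of B⁴⁺.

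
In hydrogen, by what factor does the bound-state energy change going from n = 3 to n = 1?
9.000

Using E_n = -13.6057 Z² / n² eV with Z = 1:

E_1 = -13.6057 / 1² = -13.6057 / 1 = -13.605700000 eV
E_3 = -13.6057 / 3² = -13.6057 / 9 = -1.511744444 eV

The ratio is:
E_1/E_3 = (-13.605700000) / (-1.511744444)
E_1/E_3 = (-13.6057/1) / (-13.6057/9)
E_1/E_3 = 9/1
E_1/E_3 = 9.000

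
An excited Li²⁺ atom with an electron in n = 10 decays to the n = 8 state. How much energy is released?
0.68879 eV

The energy levels are E_n = -13.6057 Z² eV / n².

Energy at n = 10: E_10 = -13.6057 × 3² / 10² = -1.22451300 eV
Energy at n = 8: E_8 = -13.6057 × 3² / 8² = -1.91330156 eV

For emission (electron falling to lower state), the photon energy is:
E_photon = E_10 - E_8 = |-1.22451300 - (-1.91330156)|
E_photon = 0.68879 eV

This energy is carried away by the emitted photon.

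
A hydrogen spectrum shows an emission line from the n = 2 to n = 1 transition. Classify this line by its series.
Lyman series

The spectral series in hydrogen are named based on the final (lower) energy level:
- Lyman series: n_final = 1 (ultraviolet)
- Balmer series: n_final = 2 (visible/near-UV)
- Paschen series: n_final = 3 (infrared)
- Brackett series: n_final = 4 (infrared)
- Pfund series: n_final = 5 (far infrared)

Since this transition ends at n = 1, it belongs to the Lyman series.

For reference, this 2 → 1 line has photon energy
ΔE = 13.6057 eV × (1/1² - 1/2²) = 10.204275000 eV,
corresponding to wavelength λ = hc/ΔE = 1239.84 eV·nm / 10.204275000 eV = 121.502018 nm in the ultraviolet region.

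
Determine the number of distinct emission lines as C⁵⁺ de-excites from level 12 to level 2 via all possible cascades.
55

The electron can occupy levels n = 2, 3, ..., 12 during de-excitation — that is m = 12 - 2 + 1 = 11 distinct levels.

The number of distinct spectral lines equals the number of ways to choose 2 of these m levels (each pair gives one possible emission transition):

Number of lines = m(m-1)/2 = 11×10/2 = 55

These correspond to all possible transitions between the 11 levels:
12 → 11, 12 → 10, 12 → 9, 12 → 8, 12 → 7, 12 → 6, 12 → 5, 12 → 4...

Each transition produces a photon with a unique energy (and thus wavelength). This count does not depend on Z.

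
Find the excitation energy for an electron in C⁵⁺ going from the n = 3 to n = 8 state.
46.769594 eV

The energy levels of a hydrogen-like atom are E_n = -13.6057 Z² eV / n².

Energy at n = 3: E_3 = -13.6057 × 6² / 3² = -54.422800000 eV
Energy at n = 8: E_8 = -13.6057 × 6² / 8² = -7.653206250 eV

The excitation energy is the difference:
ΔE = E_8 - E_3
ΔE = -7.653206250 - (-54.422800000)
ΔE = 46.769594 eV

Since this is positive, energy must be absorbed (photon absorption).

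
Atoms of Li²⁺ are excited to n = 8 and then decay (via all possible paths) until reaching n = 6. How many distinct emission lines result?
3

The electron can occupy levels n = 6, 7, ..., 8 during de-excitation — that is m = 8 - 6 + 1 = 3 distinct levels.

The number of distinct spectral lines equals the number of ways to choose 2 of these m levels (each pair gives one possible emission transition):

Number of lines = m(m-1)/2 = 3×2/2 = 3

These correspond to all possible transitions between the 3 levels:
8 → 7, 8 → 6, 7 → 6

Each transition produces a photon with a unique energy (and thus wavelength). This count does not depend on Z.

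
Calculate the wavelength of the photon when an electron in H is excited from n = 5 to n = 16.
2524.71725 nm

First, find the transition energy using E_n = -13.6057 / n² eV:
E_5 = -13.6057 / 5² = -0.54422800000 eV
E_16 = -13.6057 / 16² = -0.05314726563 eV

Photon energy: |ΔE| = |E_16 - E_5| = 0.49108073437 eV

Convert to wavelength using E = hc/λ with hc = 1239.84 eV·nm:
λ = hc/E = 1239.84 eV·nm / 0.49108073437 eV
λ = 2524.71725 nm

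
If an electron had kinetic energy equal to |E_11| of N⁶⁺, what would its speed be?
1.392e+06 m/s (or 0.46% of c)

The binding energy at n = 11 for N⁶⁺ is:
E_11 = -13.6057 × 7²/11² = -5.509746 eV
|E_11| = 5.509746 eV

Convert to Joules:
KE = 5.509746 eV × (1.602177 × 10⁻¹⁹ J/eV) = 8.82759e-19 J

Using KE = ½mv²:
v = √(2·KE/m_e)
v = √(2 × 8.82759e-19 J / 9.10938 × 10⁻³¹ kg)
v = 1.392e+06 m/s

This is approximately 0.46% the speed of light.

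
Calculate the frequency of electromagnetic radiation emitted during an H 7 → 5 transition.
6.445e+13 Hz

First, find the transition energy:
E_7 = -13.6057 / 7² = -0.2776673 eV
E_5 = -13.6057 / 5² = -0.5442280 eV
|ΔE| = |E_5 - E_7| = 0.2665607 eV

Convert to Joules: E = 0.2665607 eV × (1.602177 × 10⁻¹⁹ J/eV) = 4.27077e-20 J

Using E = hf:
f = E/h = 4.27077e-20 J / (6.62607 × 10⁻³⁴ J·s)
f = 6.445e+13 Hz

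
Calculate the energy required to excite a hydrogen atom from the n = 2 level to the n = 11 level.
3.2890 eV

The energy levels of a hydrogen-like atom are E_n = -13.6057 eV / n².

Energy at n = 2: E_2 = -13.6057 / 2² = -3.4014250 eV
Energy at n = 11: E_11 = -13.6057 / 11² = -0.1124438 eV

The excitation energy is the difference:
ΔE = E_11 - E_2
ΔE = -0.1124438 - (-3.4014250)
ΔE = 3.2890 eV

Since this is positive, energy must be absorbed (photon absorption).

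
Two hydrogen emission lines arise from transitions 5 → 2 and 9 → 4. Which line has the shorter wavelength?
5 → 2

Calculate the energy for each transition:

Transition 5 → 2:
ΔE₁ = |E_2 - E_5| = |-13.6057/2² - (-13.6057/5²)|
ΔE₁ = |-3.40142500 - (-0.54422800)| = 2.85720 eV

Transition 9 → 4:
ΔE₂ = |E_4 - E_9| = |-13.6057/4² - (-13.6057/9²)|
ΔE₂ = |-0.85035625 - (-0.16797160)| = 0.68238 eV

Since 2.85720 eV > 0.68238 eV, the transition 5 → 2 emits the more energetic photon.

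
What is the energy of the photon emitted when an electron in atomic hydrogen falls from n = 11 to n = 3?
1.399 eV

The energy levels are E_n = -13.6057 eV / n².

Energy at n = 11: E_11 = -13.6057 / 11² = -0.112444 eV
Energy at n = 3: E_3 = -13.6057 / 3² = -1.511744 eV

For emission (electron falling to lower state), the photon energy is:
E_photon = E_11 - E_3 = |-0.112444 - (-1.511744)|
E_photon = 1.399 eV

This energy is carried away by the emitted photon.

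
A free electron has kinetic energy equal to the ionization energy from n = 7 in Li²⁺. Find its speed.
9.37583e+05 m/s (or 0.31% of c)

The binding energy at n = 7 for Li²⁺ is:
E_7 = -13.6057 × 3²/7² = -2.49900612 eV
|E_7| = 2.49900612 eV

Convert to Joules:
KE = 2.49900612 eV × (1.602177 × 10⁻¹⁹ J/eV) = 4.0038501e-19 J

Using KE = ½mv²:
v = √(2·KE/m_e)
v = √(2 × 4.0038501e-19 J / 9.10938 × 10⁻³¹ kg)
v = 9.37583e+05 m/s

This is approximately 0.31% the speed of light.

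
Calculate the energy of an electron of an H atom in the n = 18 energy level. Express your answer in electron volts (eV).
-0.041993 eV

The energy levels of a hydrogen-like atom are given by:
E_n = -13.6057 eV / n²

For n = 18:
E_18 = -13.6057 eV / 18²
E_18 = -13.6057 eV / 324
E_18 = -0.041993 eV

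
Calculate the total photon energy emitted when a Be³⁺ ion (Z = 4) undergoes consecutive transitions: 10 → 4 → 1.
215.51 eV

The energy levels of Be³⁺ are E_n = -13.6057 × 4² / n² eV.

First transition (10 → 4):
ΔE₁ = |E_4 - E_10|
ΔE₁ = |-13.60570000 - (-2.17691200)| = 11.42879 eV

Second transition (4 → 1):
ΔE₂ = |E_1 - E_4|
ΔE₂ = |-217.69120000 - (-13.60570000)| = 204.08550 eV

Total energy released:
E_total = ΔE₁ + ΔE₂ = 11.42879 + 204.08550 = 215.51 eV

Note: This equals the direct transition 10 → 1: 215.51 eV ✓
Energy is conserved regardless of the path taken.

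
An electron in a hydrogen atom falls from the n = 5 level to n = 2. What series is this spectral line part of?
Balmer series

The spectral series in hydrogen are named based on the final (lower) energy level:
- Lyman series: n_final = 1 (ultraviolet)
- Balmer series: n_final = 2 (visible/near-UV)
- Paschen series: n_final = 3 (infrared)
- Brackett series: n_final = 4 (infrared)
- Pfund series: n_final = 5 (far infrared)

Since this transition ends at n = 2, it belongs to the Balmer series.

For reference, this 5 → 2 line has photon energy
ΔE = 13.6057 eV × (1/2² - 1/5²) = 2.85719700 eV,
corresponding to wavelength λ = hc/ΔE = 1239.84 eV·nm / 2.85719700 eV = 433.9358 nm in the visible/near-UV region.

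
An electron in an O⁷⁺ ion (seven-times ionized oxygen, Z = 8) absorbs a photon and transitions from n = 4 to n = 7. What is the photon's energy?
36.6521 eV

The energy levels of a hydrogen-like atom are E_n = -13.6057 Z² eV / n².

Energy at n = 4: E_4 = -13.6057 × 8² / 4² = -54.4228000 eV
Energy at n = 7: E_7 = -13.6057 × 8² / 7² = -17.7707102 eV

The excitation energy is the difference:
ΔE = E_7 - E_4
ΔE = -17.7707102 - (-54.4228000)
ΔE = 36.6521 eV

Since this is positive, energy must be absorbed (photon absorption).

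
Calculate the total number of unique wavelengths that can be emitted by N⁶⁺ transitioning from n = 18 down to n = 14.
10

The electron can occupy levels n = 14, 15, ..., 18 during de-excitation — that is m = 18 - 14 + 1 = 5 distinct levels.

The number of distinct spectral lines equals the number of ways to choose 2 of these m levels (each pair gives one possible emission transition):

Number of lines = m(m-1)/2 = 5×4/2 = 10

These correspond to all possible transitions between the 5 levels:
18 → 17, 18 → 16, 18 → 15, 18 → 14, 17 → 16, 17 → 15, 17 → 14, 16 → 15...

Each transition produces a photon with a unique energy (and thus wavelength). This count does not depend on Z.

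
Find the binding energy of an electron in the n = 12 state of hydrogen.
0.09 eV

The ionization energy is the energy needed to remove the electron completely (n → ∞).

For hydrogen, E_n = -13.6057 eV / n².

At n = 12: E_12 = -13.6057 / 12² = -0.09448 eV
At n = ∞: E_∞ = 0 eV

Ionization energy = E_∞ - E_12 = 0 - (-0.09448) = 0.09448 eV
Ionization energy ≈ 0.09 eV

This is also called the binding energy of the electron in state n = 12.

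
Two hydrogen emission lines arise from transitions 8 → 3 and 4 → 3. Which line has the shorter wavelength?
8 → 3

Calculate the energy for each transition:

Transition 8 → 3:
ΔE₁ = |E_3 - E_8| = |-13.6057/3² - (-13.6057/8²)|
ΔE₁ = |-1.511744444444 - (-0.212589062500)| = 1.299155382 eV

Transition 4 → 3:
ΔE₂ = |E_3 - E_4| = |-13.6057/3² - (-13.6057/4²)|
ΔE₂ = |-1.511744444444 - (-0.850356250000)| = 0.661388194 eV

Since 1.299155382 eV > 0.661388194 eV, the transition 8 → 3 emits the more energetic photon.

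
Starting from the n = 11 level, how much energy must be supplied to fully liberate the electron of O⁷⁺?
7.20 eV

The ionization energy is the energy needed to remove the electron completely (n → ∞).

For a hydrogen-like ion with Z = 8, E_n = -13.6057 Z² / n² eV.

At n = 11: E_11 = -13.6057 × 8² / 11² = -7.19640 eV
At n = ∞: E_∞ = 0 eV

Ionization energy = E_∞ - E_11 = 0 - (-7.19640) = 7.19640 eV
Ionization energy ≈ 7.20 eV

This is also called the binding energy of the electron in state n = 11.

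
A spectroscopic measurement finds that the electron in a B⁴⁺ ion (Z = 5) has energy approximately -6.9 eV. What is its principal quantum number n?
n = 7

The exact energy levels follow E_n = -13.6057 Z² / n² eV with Z = 5.

The measured value (-6.9 eV) is reported to only 2 significant figures, so we must test candidate n values and see which one matches to that precision.

Candidate energies:
  n = 5:  E = -13.6057 × 5² / 5² = -13.605700 eV
  n = 6:  E = -13.6057 × 5² / 6² = -9.448403 eV
  n = 7:  E = -13.6057 × 5² / 7² = -6.941684 eV  ← matches
  n = 8:  E = -13.6057 × 5² / 8² = -5.314727 eV
  n = 9:  E = -13.6057 × 5² / 9² = -4.199290 eV

Checking against the measurement of -6.9 eV (2 sig figs), only n = 7 agrees:
E_7 = -6.941684 eV, which rounds to -6.9 eV ✓

Therefore n = 7.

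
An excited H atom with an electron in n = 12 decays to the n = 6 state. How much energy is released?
0.28345 eV

The energy levels are E_n = -13.6057 eV / n².

Energy at n = 12: E_12 = -13.6057 / 12² = -0.09448403 eV
Energy at n = 6: E_6 = -13.6057 / 6² = -0.37793611 eV

For emission (electron falling to lower state), the photon energy is:
E_photon = E_12 - E_6 = |-0.09448403 - (-0.37793611)|
E_photon = 0.28345 eV

This energy is carried away by the emitted photon.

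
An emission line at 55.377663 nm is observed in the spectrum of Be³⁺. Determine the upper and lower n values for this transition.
n = 11 → n = 3

First, find the photon energy from the wavelength (hc = 1239.84 eV·nm):
E = hc/λ = 1239.84 eV·nm / 55.377663 nm = 22.388810 eV

The energy levels of Be³⁺ satisfy E_n = -13.6057 × 4² / n² eV, so an emission n_i → n_f releases
ΔE = 13.6057 × 4² × (1/n_f² − 1/n_i²) eV.

Setting ΔE equal to the photon energy:
1/n_f² − 1/n_i² = 22.388810 / (13.6057 × 4²) = 0.10284665

Since 1/n_i² must be positive, we need 1/n_f² > 0.10284665, i.e. n_f ≤ 3. For each allowed n_f, solve n_i = (1/n_f² − 0.10284665)^(−1/2) and check whether it is a whole number:
  n_f = 1: 1/n_i² = 1.00000000 − 0.10284665 = 0.89715335 → n_i = 1.056  (not an integer) ✗
  n_f = 2: 1/n_i² = 0.25000000 − 0.10284665 = 0.14715335 → n_i = 2.607  (not an integer) ✗
  n_f = 3: 1/n_i² = 0.11111111 − 0.10284665 = 0.00826446 → n_i = 11.000  → integer, n_i = 11 ✓

Only n_f = 3 gives an integer upper level, n_i = 11.

The transition is from n = 11 to n = 3 (emission).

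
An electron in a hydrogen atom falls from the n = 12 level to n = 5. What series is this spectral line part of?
Pfund series

The spectral series in hydrogen are named based on the final (lower) energy level:
- Lyman series: n_final = 1 (ultraviolet)
- Balmer series: n_final = 2 (visible/near-UV)
- Paschen series: n_final = 3 (infrared)
- Brackett series: n_final = 4 (infrared)
- Pfund series: n_final = 5 (far infrared)

Since this transition ends at n = 5, it belongs to the Pfund series.

For reference, this 12 → 5 line has photon energy
ΔE = 13.6057 eV × (1/5² - 1/12²) = 0.449743972 eV,
corresponding to wavelength λ = hc/ΔE = 1239.84 eV·nm / 0.449743972 eV = 2756.768 nm in the far infrared region.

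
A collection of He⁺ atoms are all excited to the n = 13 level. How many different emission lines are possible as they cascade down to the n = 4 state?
45

The electron can occupy levels n = 4, 5, ..., 13 during de-excitation — that is m = 13 - 4 + 1 = 10 distinct levels.

The number of distinct spectral lines equals the number of ways to choose 2 of these m levels (each pair gives one possible emission transition):

Number of lines = m(m-1)/2 = 10×9/2 = 45

These correspond to all possible transitions between the 10 levels:
13 → 12, 13 → 11, 13 → 10, 13 → 9, 13 → 8, 13 → 7, 13 → 6, 13 → 5...

Each transition produces a photon with a unique energy (and thus wavelength). This count does not depend on Z.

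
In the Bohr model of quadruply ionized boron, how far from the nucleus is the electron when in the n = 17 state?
3.0586 nm (or 30.5864 Å)

The Bohr radius formula is:
r_n = n² a₀ / Z

where a₀ = 0.0529177 nm is the Bohr radius.

For B⁴⁺ (Z = 5) at n = 17:
r_17 = 17² × 0.0529177 nm / 5
r_17 = 289 × 0.0529177 nm / 5
r_17 = 15.29322 nm / 5
r_17 = 3.0586 nm

The electron orbits at approximately 3.0586 nm from the nucleus.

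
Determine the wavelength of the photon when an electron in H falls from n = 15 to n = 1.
91.53333 nm

First, find the transition energy using E_n = -13.6057 / n² eV:
E_15 = -13.6057 / 15² = -0.0604698 eV
E_1 = -13.6057 / 1² = -13.6057000 eV

Photon energy: |ΔE| = |E_1 - E_15| = 13.5452302 eV

Convert to wavelength using E = hc/λ with hc = 1239.84 eV·nm:
λ = hc/E = 1239.84 eV·nm / 13.5452302 eV
λ = 91.53333 nm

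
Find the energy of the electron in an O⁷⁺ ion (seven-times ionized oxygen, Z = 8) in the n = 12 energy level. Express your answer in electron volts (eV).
-6.05 eV

The energy levels of a hydrogen-like atom are given by:
E_n = -13.6057 Z² / n² eV  (with Z = 8 for O⁷⁺)

For n = 12:
E_12 = -13.6057 × 8² / 12²
E_12 = -13.6057 × 64 / 144
E_12 = -6.05 eV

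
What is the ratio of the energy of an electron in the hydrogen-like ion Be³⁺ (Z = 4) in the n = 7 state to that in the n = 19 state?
7.3673

Using E_n = -13.6057 Z² / n² eV with Z = 4:

E_7 = -13.6057 × 4² / 7² = -217.6912 / 49 = -4.4426775510 eV
E_19 = -13.6057 × 4² / 19² = -217.6912 / 361 = -0.6030227147 eV

The ratio is:
E_7/E_19 = (-4.4426775510) / (-0.6030227147)
E_7/E_19 = (-217.6912/49) / (-217.6912/361)
E_7/E_19 = 361/49
E_7/E_19 = 7.3673
(Note: the Z² factors cancel in the ratio.)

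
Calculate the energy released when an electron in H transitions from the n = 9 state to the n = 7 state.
0.10970 eV

The energy levels are E_n = -13.6057 eV / n².

Energy at n = 9: E_9 = -13.6057 / 9² = -0.16797160 eV
Energy at n = 7: E_7 = -13.6057 / 7² = -0.27766735 eV

For emission (electron falling to lower state), the photon energy is:
E_photon = E_9 - E_7 = |-0.16797160 - (-0.27766735)|
E_photon = 0.10970 eV

This energy is carried away by the emitted photon.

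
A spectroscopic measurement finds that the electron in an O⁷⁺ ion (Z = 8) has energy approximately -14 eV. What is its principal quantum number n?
n = 8

The exact energy levels follow E_n = -13.6057 Z² / n² eV with Z = 8.

The measured value (-14 eV) is reported to only 2 significant figures, so we must test candidate n values and see which one matches to that precision.

Candidate energies:
  n = 6:  E = -13.6057 × 8² / 6² = -24.18791 eV
  n = 7:  E = -13.6057 × 8² / 7² = -17.77071 eV
  n = 8:  E = -13.6057 × 8² / 8² = -13.60570 eV  ← matches
  n = 9:  E = -13.6057 × 8² / 9² = -10.75018 eV
  n = 10:  E = -13.6057 × 8² / 10² = -8.70765 eV

Checking against the measurement of -14 eV (2 sig figs), only n = 8 agrees:
E_8 = -13.60570 eV, which rounds to -14 eV ✓

Therefore n = 8.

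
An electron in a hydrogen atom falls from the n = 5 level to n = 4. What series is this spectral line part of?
Brackett series

The spectral series in hydrogen are named based on the final (lower) energy level:
- Lyman series: n_final = 1 (ultraviolet)
- Balmer series: n_final = 2 (visible/near-UV)
- Paschen series: n_final = 3 (infrared)
- Brackett series: n_final = 4 (infrared)
- Pfund series: n_final = 5 (far infrared)

Since this transition ends at n = 4, it belongs to the Brackett series.

For reference, this 5 → 4 line has photon energy
ΔE = 13.6057 eV × (1/4² - 1/5²) = 0.30612825 eV,
corresponding to wavelength λ = hc/ΔE = 1239.84 eV·nm / 0.30612825 eV = 4050.07 nm in the infrared region.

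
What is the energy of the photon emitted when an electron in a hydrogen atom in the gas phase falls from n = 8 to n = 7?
0.07 eV

The energy levels are E_n = -13.6057 eV / n².

Energy at n = 8: E_8 = -13.6057 / 8² = -0.21259 eV
Energy at n = 7: E_7 = -13.6057 / 7² = -0.27767 eV

For emission (electron falling to lower state), the photon energy is:
E_photon = E_8 - E_7 = |-0.21259 - (-0.27767)|
E_photon = 0.07 eV

This energy is carried away by the emitted photon.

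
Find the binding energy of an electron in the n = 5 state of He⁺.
2.17691 eV

The ionization energy is the energy needed to remove the electron completely (n → ∞).

For a hydrogen-like ion with Z = 2, E_n = -13.6057 Z² / n² eV.

At n = 5: E_5 = -13.6057 × 2² / 5² = -2.17691200 eV
At n = ∞: E_∞ = 0 eV

Ionization energy = E_∞ - E_5 = 0 - (-2.17691200) = 2.17691200 eV
Ionization energy ≈ 2.17691 eV

This is also called the binding energy of the electron in state n = 5.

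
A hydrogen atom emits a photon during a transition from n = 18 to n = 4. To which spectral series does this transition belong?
Brackett series

The spectral series in hydrogen are named based on the final (lower) energy level:
- Lyman series: n_final = 1 (ultraviolet)
- Balmer series: n_final = 2 (visible/near-UV)
- Paschen series: n_final = 3 (infrared)
- Brackett series: n_final = 4 (infrared)
- Pfund series: n_final = 5 (far infrared)

Since this transition ends at n = 4, it belongs to the Brackett series.

For reference, this 18 → 4 line has photon energy
ΔE = 13.6057 eV × (1/4² - 1/18²) = 0.80836334877 eV,
corresponding to wavelength λ = hc/ΔE = 1239.84 eV·nm / 0.80836334877 eV = 1533.76573 nm in the infrared region.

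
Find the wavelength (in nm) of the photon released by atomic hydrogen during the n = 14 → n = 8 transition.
8659.78016 nm

First, find the transition energy using E_n = -13.6057 / n² eV:
E_14 = -13.6057 / 14² = -0.06941683673 eV
E_8 = -13.6057 / 8² = -0.21258906250 eV

Photon energy: |ΔE| = |E_8 - E_14| = 0.14317222577 eV

Convert to wavelength using E = hc/λ with hc = 1239.84 eV·nm:
λ = hc/E = 1239.84 eV·nm / 0.14317222577 eV
λ = 8659.78016 nm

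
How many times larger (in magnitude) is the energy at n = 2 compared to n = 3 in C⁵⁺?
2.250000

Using E_n = -13.6057 Z² / n² eV with Z = 6:

E_2 = -13.6057 × 6² / 2² = -489.8052 / 4 = -122.451300000000 eV
E_3 = -13.6057 × 6² / 3² = -489.8052 / 9 = -54.422800000000 eV

The ratio is:
E_2/E_3 = (-122.451300000000) / (-54.422800000000)
E_2/E_3 = (-489.8052/4) / (-489.8052/9)
E_2/E_3 = 9/4
E_2/E_3 = 2.250000
(Note: the Z² factors cancel in the ratio.)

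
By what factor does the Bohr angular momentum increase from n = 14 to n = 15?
1.07

In the Bohr model, L_n = nℏ, so the ratio is purely the ratio of quantum numbers:

L_15/L_14 = 15ℏ / 14ℏ = 15/14 = 1.07

The angular momentum scales linearly with n.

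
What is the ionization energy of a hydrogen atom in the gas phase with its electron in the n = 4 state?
0.85 eV

The ionization energy is the energy needed to remove the electron completely (n → ∞).

For hydrogen, E_n = -13.6057 eV / n².

At n = 4: E_4 = -13.6057 / 4² = -0.85036 eV
At n = ∞: E_∞ = 0 eV

Ionization energy = E_∞ - E_4 = 0 - (-0.85036) = 0.85036 eV
Ionization energy ≈ 0.85 eV

This is also called the binding energy of the electron in state n = 4.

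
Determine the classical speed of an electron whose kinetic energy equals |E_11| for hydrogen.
1.98881e+05 m/s (or 0.066340% of c)

The binding energy at n = 11 for hydrogen is:
E_11 = -13.6057/11² = -0.112443802 eV
|E_11| = 0.112443802 eV

Convert to Joules:
KE = 0.112443802 eV × (1.602177 × 10⁻¹⁹ J/eV) = 1.8015487e-20 J

Using KE = ½mv²:
v = √(2·KE/m_e)
v = √(2 × 1.8015487e-20 J / 9.10938 × 10⁻³¹ kg)
v = 1.98881e+05 m/s

This is approximately 0.066340% the speed of light.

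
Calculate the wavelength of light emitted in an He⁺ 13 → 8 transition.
2346.72 nm

First, find the transition energy using E_n = -13.6057 Z² / n² eV:
E_13 = -13.6057 × 2² / 13² = -0.32202840 eV
E_8 = -13.6057 × 2² / 8² = -0.85035625 eV

Photon energy: |ΔE| = |E_8 - E_13| = 0.52832785 eV

Convert to wavelength using E = hc/λ with hc = 1239.84 eV·nm:
λ = hc/E = 1239.84 eV·nm / 0.52832785 eV
λ = 2346.72 nm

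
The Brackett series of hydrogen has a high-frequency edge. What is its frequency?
2.06e+14 Hz

The series limit corresponds to the transition from n = ∞ to n = 4.
This is the highest energy (shortest wavelength) transition in the Brackett series.

E_∞ = 0 eV
E_4 = -13.6057 / 4² = -0.8503563 eV

Energy at series limit:
ΔE = E_∞ - E_4 = 0 - (-0.8503563) = 0.8503563 eV
E = 0.8503563 eV × (1.602177 × 10⁻¹⁹ J/eV) = 1.3624e-19 J
f = E/h = 1.3624e-19 J / (6.62607 × 10⁻³⁴ J·s) = 2.06e+14 Hz

This energy equals the ionization energy from the n = 4 state of hydrogen.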